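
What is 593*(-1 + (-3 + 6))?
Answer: 1186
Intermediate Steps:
593*(-1 + (-3 + 6)) = 593*(-1 + 3) = 593*2 = 1186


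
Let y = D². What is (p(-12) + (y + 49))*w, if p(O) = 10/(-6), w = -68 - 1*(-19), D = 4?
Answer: -9310/3 ≈ -3103.3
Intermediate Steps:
y = 16 (y = 4² = 16)
w = -49 (w = -68 + 19 = -49)
p(O) = -5/3 (p(O) = 10*(-⅙) = -5/3)
(p(-12) + (y + 49))*w = (-5/3 + (16 + 49))*(-49) = (-5/3 + 65)*(-49) = (190/3)*(-49) = -9310/3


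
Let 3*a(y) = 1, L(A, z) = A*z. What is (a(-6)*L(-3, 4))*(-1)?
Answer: 4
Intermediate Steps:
a(y) = 1/3 (a(y) = (1/3)*1 = 1/3)
(a(-6)*L(-3, 4))*(-1) = ((-3*4)/3)*(-1) = ((1/3)*(-12))*(-1) = -4*(-1) = 4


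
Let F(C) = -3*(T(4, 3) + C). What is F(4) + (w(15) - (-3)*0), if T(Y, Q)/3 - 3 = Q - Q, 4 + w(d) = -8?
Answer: -51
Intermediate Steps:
w(d) = -12 (w(d) = -4 - 8 = -12)
T(Y, Q) = 9 (T(Y, Q) = 9 + 3*(Q - Q) = 9 + 3*0 = 9 + 0 = 9)
F(C) = -27 - 3*C (F(C) = -3*(9 + C) = -27 - 3*C)
F(4) + (w(15) - (-3)*0) = (-27 - 3*4) + (-12 - (-3)*0) = (-27 - 12) + (-12 - 1*0) = -39 + (-12 + 0) = -39 - 12 = -51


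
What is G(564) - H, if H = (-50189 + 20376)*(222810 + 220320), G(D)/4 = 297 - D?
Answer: 13211033622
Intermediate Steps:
G(D) = 1188 - 4*D (G(D) = 4*(297 - D) = 1188 - 4*D)
H = -13211034690 (H = -29813*443130 = -13211034690)
G(564) - H = (1188 - 4*564) - 1*(-13211034690) = (1188 - 2256) + 13211034690 = -1068 + 13211034690 = 13211033622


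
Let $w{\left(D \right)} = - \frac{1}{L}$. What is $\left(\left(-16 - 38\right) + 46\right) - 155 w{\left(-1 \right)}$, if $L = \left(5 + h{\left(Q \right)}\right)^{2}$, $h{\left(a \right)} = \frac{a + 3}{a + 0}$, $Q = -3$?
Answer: $- \frac{9}{5} \approx -1.8$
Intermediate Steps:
$h{\left(a \right)} = \frac{3 + a}{a}$
$L = 25$ ($L = \left(5 + \frac{3 - 3}{-3}\right)^{2} = \left(5 - 0\right)^{2} = \left(5 + 0\right)^{2} = 5^{2} = 25$)
$w{\left(D \right)} = - \frac{1}{25}$
$\left(\left(-16 - 38\right) + 46\right) - 155 w{\left(-1 \right)} = \left(\left(-16 - 38\right) + 46\right) - - \frac{31}{5} = \left(-54 + 46\right) + \frac{31}{5} = -8 + \frac{31}{5} = - \frac{9}{5}$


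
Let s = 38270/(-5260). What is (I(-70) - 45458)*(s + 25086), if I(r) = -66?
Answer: -300262851658/263 ≈ -1.1417e+9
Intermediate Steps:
s = -3827/526 (s = 38270*(-1/5260) = -3827/526 ≈ -7.2757)
(I(-70) - 45458)*(s + 25086) = (-66 - 45458)*(-3827/526 + 25086) = -45524*13191409/526 = -300262851658/263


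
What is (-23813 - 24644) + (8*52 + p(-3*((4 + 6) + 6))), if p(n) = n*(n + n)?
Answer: -43433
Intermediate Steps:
p(n) = 2*n**2 (p(n) = n*(2*n) = 2*n**2)
(-23813 - 24644) + (8*52 + p(-3*((4 + 6) + 6))) = (-23813 - 24644) + (8*52 + 2*(-3*((4 + 6) + 6))**2) = -48457 + (416 + 2*(-3*(10 + 6))**2) = -48457 + (416 + 2*(-3*16)**2) = -48457 + (416 + 2*(-48)**2) = -48457 + (416 + 2*2304) = -48457 + (416 + 4608) = -48457 + 5024 = -43433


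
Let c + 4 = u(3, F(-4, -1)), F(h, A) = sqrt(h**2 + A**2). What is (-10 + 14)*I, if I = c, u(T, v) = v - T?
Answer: -28 + 4*sqrt(17) ≈ -11.508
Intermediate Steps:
F(h, A) = sqrt(A**2 + h**2)
c = -7 + sqrt(17) (c = -4 + (sqrt((-1)**2 + (-4)**2) - 1*3) = -4 + (sqrt(1 + 16) - 3) = -4 + (sqrt(17) - 3) = -4 + (-3 + sqrt(17)) = -7 + sqrt(17) ≈ -2.8769)
I = -7 + sqrt(17) ≈ -2.8769
(-10 + 14)*I = (-10 + 14)*(-7 + sqrt(17)) = 4*(-7 + sqrt(17)) = -28 + 4*sqrt(17)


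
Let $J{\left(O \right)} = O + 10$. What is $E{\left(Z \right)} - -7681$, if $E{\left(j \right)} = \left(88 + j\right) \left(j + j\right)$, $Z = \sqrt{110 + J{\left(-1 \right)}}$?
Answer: $7919 + 176 \sqrt{119} \approx 9838.9$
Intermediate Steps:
$J{\left(O \right)} = 10 + O$
$Z = \sqrt{119}$ ($Z = \sqrt{110 + \left(10 - 1\right)} = \sqrt{110 + 9} = \sqrt{119} \approx 10.909$)
$E{\left(j \right)} = 2 j \left(88 + j\right)$ ($E{\left(j \right)} = \left(88 + j\right) 2 j = 2 j \left(88 + j\right)$)
$E{\left(Z \right)} - -7681 = 2 \sqrt{119} \left(88 + \sqrt{119}\right) - -7681 = 2 \sqrt{119} \left(88 + \sqrt{119}\right) + 7681 = 7681 + 2 \sqrt{119} \left(88 + \sqrt{119}\right)$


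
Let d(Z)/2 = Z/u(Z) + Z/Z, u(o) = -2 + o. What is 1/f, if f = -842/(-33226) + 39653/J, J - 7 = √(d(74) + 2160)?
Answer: 1378665332282599/7811323436056901855 + 32831704848471*√77906/7811323436056901855 ≈ 0.0013496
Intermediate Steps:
d(Z) = 2 + 2*Z/(-2 + Z) (d(Z) = 2*(Z/(-2 + Z) + Z/Z) = 2*(Z/(-2 + Z) + 1) = 2*(1 + Z/(-2 + Z)) = 2 + 2*Z/(-2 + Z))
J = 7 + √77906/6 (J = 7 + √(4*(-1 + 74)/(-2 + 74) + 2160) = 7 + √(4*73/72 + 2160) = 7 + √(4*(1/72)*73 + 2160) = 7 + √(73/18 + 2160) = 7 + √(38953/18) = 7 + √77906/6 ≈ 53.519)
f = 421/16613 + 39653/(7 + √77906/6) (f = -842/(-33226) + 39653/(7 + √77906/6) = -842*(-1/33226) + 39653/(7 + √77906/6) = 421/16613 + 39653/(7 + √77906/6) ≈ 740.93)
1/f = 1/(-82987138523/632473523 + 118959*√77906/38071)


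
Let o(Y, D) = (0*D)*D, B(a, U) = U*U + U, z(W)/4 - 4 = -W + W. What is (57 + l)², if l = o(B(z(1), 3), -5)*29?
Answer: 3249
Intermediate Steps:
z(W) = 16 (z(W) = 16 + 4*(-W + W) = 16 + 4*0 = 16 + 0 = 16)
B(a, U) = U + U² (B(a, U) = U² + U = U + U²)
o(Y, D) = 0 (o(Y, D) = 0*D = 0)
l = 0 (l = 0*29 = 0)
(57 + l)² = (57 + 0)² = 57² = 3249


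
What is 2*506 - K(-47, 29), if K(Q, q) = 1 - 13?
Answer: 1024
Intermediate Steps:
K(Q, q) = -12
2*506 - K(-47, 29) = 2*506 - 1*(-12) = 1012 + 12 = 1024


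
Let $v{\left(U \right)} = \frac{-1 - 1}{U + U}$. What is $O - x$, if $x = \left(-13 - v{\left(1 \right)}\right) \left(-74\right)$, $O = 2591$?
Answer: $1703$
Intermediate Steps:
$v{\left(U \right)} = - \frac{1}{U}$ ($v{\left(U \right)} = - \frac{2}{2 U} = - 2 \frac{1}{2 U} = - \frac{1}{U}$)
$x = 888$ ($x = \left(-13 - - 1^{-1}\right) \left(-74\right) = \left(-13 - \left(-1\right) 1\right) \left(-74\right) = \left(-13 - -1\right) \left(-74\right) = \left(-13 + 1\right) \left(-74\right) = \left(-12\right) \left(-74\right) = 888$)
$O - x = 2591 - 888 = 1703$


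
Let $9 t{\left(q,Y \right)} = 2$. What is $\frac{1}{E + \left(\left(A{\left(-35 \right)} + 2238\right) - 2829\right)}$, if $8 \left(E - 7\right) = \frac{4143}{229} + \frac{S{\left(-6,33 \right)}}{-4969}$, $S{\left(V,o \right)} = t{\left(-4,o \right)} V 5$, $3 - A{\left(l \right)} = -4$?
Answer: $- \frac{27309624}{15695888767} \approx -0.0017399$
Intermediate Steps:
$A{\left(l \right)} = 7$ ($A{\left(l \right)} = 3 - -4 = 3 + 4 = 7$)
$t{\left(q,Y \right)} = \frac{2}{9}$ ($t{\left(q,Y \right)} = \frac{1}{9} \cdot 2 = \frac{2}{9}$)
$S{\left(V,o \right)} = \frac{10 V}{9}$ ($S{\left(V,o \right)} = \frac{2 V}{9} \cdot 5 = \frac{10 V}{9}$)
$E = \frac{252931649}{27309624}$ ($E = 7 + \frac{\frac{4143}{229} + \frac{\frac{10}{9} \left(-6\right)}{-4969}}{8} = 7 + \frac{4143 \cdot \frac{1}{229} - - \frac{20}{14907}}{8} = 7 + \frac{\frac{4143}{229} + \frac{20}{14907}}{8} = 7 + \frac{1}{8} \cdot \frac{61764281}{3413703} = 7 + \frac{61764281}{27309624} = \frac{252931649}{27309624} \approx 9.2616$)
$\frac{1}{E + \left(\left(A{\left(-35 \right)} + 2238\right) - 2829\right)} = \frac{1}{\frac{252931649}{27309624} + \left(\left(7 + 2238\right) - 2829\right)} = \frac{1}{\frac{252931649}{27309624} + \left(2245 - 2829\right)} = \frac{1}{\frac{252931649}{27309624} - 584} = \frac{1}{- \frac{15695888767}{27309624}} = - \frac{27309624}{15695888767}$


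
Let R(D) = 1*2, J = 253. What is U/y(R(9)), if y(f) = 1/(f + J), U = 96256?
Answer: 24545280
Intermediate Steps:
R(D) = 2
y(f) = 1/(253 + f) (y(f) = 1/(f + 253) = 1/(253 + f))
U/y(R(9)) = 96256/(1/(253 + 2)) = 96256/(1/255) = 96256*255 = 24545280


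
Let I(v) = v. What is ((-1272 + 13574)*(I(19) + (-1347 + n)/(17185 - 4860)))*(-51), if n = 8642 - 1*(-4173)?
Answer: -9065700558/725 ≈ -1.2504e+7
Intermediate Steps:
n = 12815 (n = 8642 + 4173 = 12815)
((-1272 + 13574)*(I(19) + (-1347 + n)/(17185 - 4860)))*(-51) = ((-1272 + 13574)*(19 + (-1347 + 12815)/(17185 - 4860)))*(-51) = (12302*(19 + 11468/12325))*(-51) = (12302*(245643/12325))*(-51) = (3021900186/12325)*(-51) = -9065700558/725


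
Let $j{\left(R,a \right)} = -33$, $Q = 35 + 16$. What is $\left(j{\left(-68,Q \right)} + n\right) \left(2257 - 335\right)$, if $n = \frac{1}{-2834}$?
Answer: $- \frac{89875603}{1417} \approx -63427.0$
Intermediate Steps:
$n = - \frac{1}{2834} \approx -0.00035286$
$Q = 51$
$\left(j{\left(-68,Q \right)} + n\right) \left(2257 - 335\right) = \left(-33 - \frac{1}{2834}\right) \left(2257 - 335\right) = \left(- \frac{93523}{2834}\right) 1922 = - \frac{89875603}{1417}$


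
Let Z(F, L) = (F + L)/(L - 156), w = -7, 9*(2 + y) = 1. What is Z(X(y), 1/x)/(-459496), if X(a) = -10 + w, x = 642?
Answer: -10913/46018983896 ≈ -2.3714e-7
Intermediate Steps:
y = -17/9 (y = -2 + (⅑)*1 = -2 + ⅑ = -17/9 ≈ -1.8889)
X(a) = -17 (X(a) = -10 - 7 = -17)
Z(F, L) = (F + L)/(-156 + L)
Z(X(y), 1/x)/(-459496) = ((-17 + 1/642)/(-156 + 1/642))/(-459496) = ((-17 + 1/642)/(-156 + 1/642))*(-1/459496) = (-10913/642/(-100151/642))*(-1/459496) = -642/100151*(-10913/642)*(-1/459496) = (10913/100151)*(-1/459496) = -10913/46018983896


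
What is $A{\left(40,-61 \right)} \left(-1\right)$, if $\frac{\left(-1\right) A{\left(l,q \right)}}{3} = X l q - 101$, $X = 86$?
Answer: $-629823$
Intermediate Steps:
$A{\left(l,q \right)} = 303 - 258 l q$ ($A{\left(l,q \right)} = - 3 \left(86 l q - 101\right) = - 3 \left(-101 + 86 l q\right) = 303 - 258 l q$)
$A{\left(40,-61 \right)} \left(-1\right) = \left(303 - 10320 \left(-61\right)\right) \left(-1\right) = \left(303 + 629520\right) \left(-1\right) = 629823 \left(-1\right) = -629823$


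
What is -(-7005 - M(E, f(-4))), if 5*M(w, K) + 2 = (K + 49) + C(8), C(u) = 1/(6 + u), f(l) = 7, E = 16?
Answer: 491107/70 ≈ 7015.8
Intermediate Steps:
M(w, K) = 659/70 + K/5 (M(w, K) = -⅖ + ((K + 49) + 1/(6 + 8))/5 = -⅖ + ((49 + K) + 1/14)/5 = -⅖ + (687/14 + K)/5 = -⅖ + (687/70 + K/5) = 659/70 + K/5)
-(-7005 - M(E, f(-4))) = -(-7005 - (659/70 + (⅕)*7)) = -(-7005 - (659/70 + 7/5)) = -(-7005 - 1*757/70) = -(-7005 - 757/70) = -1*(-491107/70) = 491107/70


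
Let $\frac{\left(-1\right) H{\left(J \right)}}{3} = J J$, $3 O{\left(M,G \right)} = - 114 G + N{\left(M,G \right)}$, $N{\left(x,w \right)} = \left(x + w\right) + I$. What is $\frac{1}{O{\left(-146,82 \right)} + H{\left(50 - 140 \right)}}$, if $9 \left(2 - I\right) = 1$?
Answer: $- \frac{27}{740791} \approx -3.6448 \cdot 10^{-5}$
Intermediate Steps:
$I = \frac{17}{9}$ ($I = 2 - \frac{1}{9} = \frac{17}{9} \approx 1.8889$)
$N{\left(x,w \right)} = \frac{17}{9} + w + x$ ($N{\left(x,w \right)} = \left(x + w\right) + \frac{17}{9} = \left(w + x\right) + \frac{17}{9} = \frac{17}{9} + w + x$)
$O{\left(M,G \right)} = \frac{17}{27} - \frac{113 G}{3} + \frac{M}{3}$ ($O{\left(M,G \right)} = \frac{- 114 G + \left(\frac{17}{9} + G + M\right)}{3} = \frac{\frac{17}{9} + M - 113 G}{3} = \frac{17}{27} - \frac{113 G}{3} + \frac{M}{3}$)
$H{\left(J \right)} = - 3 J^{2}$ ($H{\left(J \right)} = - 3 J J = - 3 J^{2}$)
$\frac{1}{O{\left(-146,82 \right)} + H{\left(50 - 140 \right)}} = \frac{1}{\left(\frac{17}{27} - \frac{9266}{3} + \frac{1}{3} \left(-146\right)\right) - 3 \left(50 - 140\right)^{2}} = \frac{1}{\left(\frac{17}{27} - \frac{9266}{3} - \frac{146}{3}\right) - 3 \left(50 - 140\right)^{2}} = \frac{1}{- \frac{84691}{27} - 3 \left(-90\right)^{2}} = \frac{1}{- \frac{84691}{27} - 24300} = \frac{1}{- \frac{740791}{27}} = - \frac{27}{740791}$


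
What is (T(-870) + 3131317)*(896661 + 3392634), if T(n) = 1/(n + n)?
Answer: 1558012512489787/116 ≈ 1.3431e+13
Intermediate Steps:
T(n) = 1/(2*n)
(T(-870) + 3131317)*(896661 + 3392634) = ((1/2)/(-870) + 3131317)*(896661 + 3392634) = ((1/2)*(-1/870) + 3131317)*4289295 = (-1/1740 + 3131317)*4289295 = (5448491579/1740)*4289295 = 1558012512489787/116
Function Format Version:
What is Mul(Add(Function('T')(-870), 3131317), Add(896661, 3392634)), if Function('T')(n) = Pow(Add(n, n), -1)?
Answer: Rational(1558012512489787, 116) ≈ 1.3431e+13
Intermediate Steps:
Function('T')(n) = Mul(Rational(1, 2), Pow(n, -1)) (Function('T')(n) = Pow(Mul(2, n), -1) = Mul(Rational(1, 2), Pow(n, -1)))
Mul(Add(Function('T')(-870), 3131317), Add(896661, 3392634)) = Mul(Add(Mul(Rational(1, 2), Pow(-870, -1)), 3131317), Add(896661, 3392634)) = Mul(Add(Mul(Rational(1, 2), Rational(-1, 870)), 3131317), 4289295) = Mul(Add(Rational(-1, 1740), 3131317), 4289295) = Mul(Rational(5448491579, 1740), 4289295) = Rational(1558012512489787, 116)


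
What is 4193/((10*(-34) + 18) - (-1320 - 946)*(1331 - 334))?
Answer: 4193/2258880 ≈ 0.0018562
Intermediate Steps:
4193/((10*(-34) + 18) - (-1320 - 946)*(1331 - 334)) = 4193/((-340 + 18) - (-2266)*997) = 4193/(-322 - 1*(-2259202)) = 4193/(-322 + 2259202) = 4193/2258880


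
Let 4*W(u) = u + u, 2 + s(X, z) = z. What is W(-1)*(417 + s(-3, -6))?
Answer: -409/2 ≈ -204.50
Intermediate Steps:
s(X, z) = -2 + z
W(u) = u/2 (W(u) = (u + u)/4 = (2*u)/4 = u/2)
W(-1)*(417 + s(-3, -6)) = ((1/2)*(-1))*(417 + (-2 - 6)) = -(417 - 8)/2 = -1/2*409 = -409/2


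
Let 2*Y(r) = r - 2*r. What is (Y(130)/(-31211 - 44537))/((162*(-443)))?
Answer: -65/5436130968 ≈ -1.1957e-8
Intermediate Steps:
Y(r) = -r/2 (Y(r) = (r - 2*r)/2 = (-r)/2 = -r/2)
(Y(130)/(-31211 - 44537))/((162*(-443))) = ((-1/2*130)/(-31211 - 44537))/((162*(-443))) = -65/(-75748)/(-71766) = -65*(-1/75748)*(-1/71766) = (65/75748)*(-1/71766) = -65/5436130968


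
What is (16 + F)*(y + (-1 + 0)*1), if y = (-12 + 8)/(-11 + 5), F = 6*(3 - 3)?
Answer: -16/3 ≈ -5.3333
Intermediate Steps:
F = 0 (F = 6*0 = 0)
y = ⅔ (y = -4/(-6) = -4*(-⅙) = ⅔ ≈ 0.66667)
(16 + F)*(y + (-1 + 0)*1) = (16 + 0)*(⅔ + (-1 + 0)*1) = 16*(⅔ - 1*1) = 16*(⅔ - 1) = 16*(-⅓) = -16/3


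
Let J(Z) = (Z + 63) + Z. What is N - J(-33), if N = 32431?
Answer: 32434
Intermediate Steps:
J(Z) = 63 + 2*Z (J(Z) = (63 + Z) + Z = 63 + 2*Z)
N - J(-33) = 32431 - (63 + 2*(-33)) = 32431 - (63 - 66) = 32431 - 1*(-3) = 32431 + 3 = 32434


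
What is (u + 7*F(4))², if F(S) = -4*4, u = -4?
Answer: 13456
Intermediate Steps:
F(S) = -16
(u + 7*F(4))² = (-4 + 7*(-16))² = (-4 - 112)² = (-116)² = 13456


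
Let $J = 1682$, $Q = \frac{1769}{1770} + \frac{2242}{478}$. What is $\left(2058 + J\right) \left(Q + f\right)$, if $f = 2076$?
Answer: $\frac{329350848134}{42303} \approx 7.7855 \cdot 10^{6}$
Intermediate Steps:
$Q = \frac{2406961}{423030}$ ($Q = 1769 \cdot \frac{1}{1770} + 2242 \cdot \frac{1}{478} = \frac{1769}{1770} + \frac{1121}{239} = \frac{2406961}{423030} \approx 5.6898$)
$\left(2058 + J\right) \left(Q + f\right) = \left(2058 + 1682\right) \left(\frac{2406961}{423030} + 2076\right) = 3740 \cdot \frac{880617241}{423030} = \frac{329350848134}{42303}$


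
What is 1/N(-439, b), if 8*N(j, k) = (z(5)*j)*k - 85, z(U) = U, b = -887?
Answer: 1/243360 ≈ 4.1091e-6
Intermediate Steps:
N(j, k) = -85/8 + 5*j*k/8 (N(j, k) = ((5*j)*k - 85)/8 = (5*j*k - 85)/8 = (-85 + 5*j*k)/8 = -85/8 + 5*j*k/8)
1/N(-439, b) = 1/(-85/8 + (5/8)*(-439)*(-887)) = 1/(-85/8 + 1946965/8) = 1/243360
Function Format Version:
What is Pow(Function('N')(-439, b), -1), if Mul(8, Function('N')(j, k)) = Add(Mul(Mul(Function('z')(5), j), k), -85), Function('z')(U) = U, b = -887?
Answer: Rational(1, 243360) ≈ 4.1091e-6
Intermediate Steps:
Function('N')(j, k) = Add(Rational(-85, 8), Mul(Rational(5, 8), j, k)) (Function('N')(j, k) = Mul(Rational(1, 8), Add(Mul(Mul(5, j), k), -85)) = Mul(Rational(1, 8), Add(Mul(5, j, k), -85)) = Mul(Rational(1, 8), Add(-85, Mul(5, j, k))) = Add(Rational(-85, 8), Mul(Rational(5, 8), j, k)))
Pow(Function('N')(-439, b), -1) = Pow(Add(Rational(-85, 8), Mul(Rational(5, 8), -439, -887)), -1) = Pow(Add(Rational(-85, 8), Rational(1946965, 8)), -1) = Pow(243360, -1) = Rational(1, 243360)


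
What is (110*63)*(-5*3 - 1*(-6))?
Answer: -62370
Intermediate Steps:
(110*63)*(-5*3 - 1*(-6)) = 6930*(-15 + 6) = 6930*(-9) = -62370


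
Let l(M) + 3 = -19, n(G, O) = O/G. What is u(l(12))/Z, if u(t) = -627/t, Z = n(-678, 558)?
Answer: -2147/62 ≈ -34.629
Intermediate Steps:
l(M) = -22 (l(M) = -3 - 19 = -22)
Z = -93/113 (Z = 558/(-678) = 558*(-1/678) = -93/113 ≈ -0.82301)
u(l(12))/Z = (-627/(-22))/(-93/113) = -627*(-1/22)*(-113/93) = (57/2)*(-113/93) = -2147/62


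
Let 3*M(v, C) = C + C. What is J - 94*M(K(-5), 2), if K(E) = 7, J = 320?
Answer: 584/3 ≈ 194.67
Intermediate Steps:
M(v, C) = 2*C/3 (M(v, C) = (C + C)/3 = (2*C)/3 = 2*C/3)
J - 94*M(K(-5), 2) = 320 - 188*2/3 = 320 - 94*4/3 = 320 - 376/3 = 584/3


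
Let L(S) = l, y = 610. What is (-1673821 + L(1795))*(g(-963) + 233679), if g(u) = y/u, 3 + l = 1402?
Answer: -125449638013558/321 ≈ -3.9081e+11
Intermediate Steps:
l = 1399 (l = -3 + 1402 = 1399)
g(u) = 610/u
L(S) = 1399
(-1673821 + L(1795))*(g(-963) + 233679) = (-1673821 + 1399)*(610/(-963) + 233679) = -1672422*(610*(-1/963) + 233679) = -1672422*(-610/963 + 233679) = -1672422*225032267/963 = -125449638013558/321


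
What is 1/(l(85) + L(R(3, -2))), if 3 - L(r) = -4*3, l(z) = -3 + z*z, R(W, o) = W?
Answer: 1/7237 ≈ 0.00013818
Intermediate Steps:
l(z) = -3 + z**2
L(r) = 15 (L(r) = 3 - (-4)*3 = 3 - 1*(-12) = 3 + 12 = 15)
1/(l(85) + L(R(3, -2))) = 1/((-3 + 85**2) + 15) = 1/((-3 + 7225) + 15) = 1/(7222 + 15) = 1/7237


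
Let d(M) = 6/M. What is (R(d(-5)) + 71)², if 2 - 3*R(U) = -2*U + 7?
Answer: 1056784/225 ≈ 4696.8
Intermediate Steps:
R(U) = -5/3 + 2*U/3 (R(U) = ⅔ - (-2*U + 7)/3 = ⅔ - (7 - 2*U)/3 = ⅔ + (-7/3 + 2*U/3) = -5/3 + 2*U/3)
(R(d(-5)) + 71)² = ((-5/3 + 2*(6/(-5))/3) + 71)² = ((-5/3 + 2*(6*(-⅕))/3) + 71)² = ((-5/3 + (⅔)*(-6/5)) + 71)² = ((-5/3 - ⅘) + 71)² = (-37/15 + 71)² = (1028/15)² = 1056784/225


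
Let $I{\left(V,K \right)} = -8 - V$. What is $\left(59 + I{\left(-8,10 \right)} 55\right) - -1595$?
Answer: $1654$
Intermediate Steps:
$\left(59 + I{\left(-8,10 \right)} 55\right) - -1595 = \left(59 + \left(-8 - -8\right) 55\right) - -1595 = \left(59 + \left(-8 + 8\right) 55\right) + 1595 = \left(59 + 0 \cdot 55\right) + 1595 = \left(59 + 0\right) + 1595 = 59 + 1595 = 1654$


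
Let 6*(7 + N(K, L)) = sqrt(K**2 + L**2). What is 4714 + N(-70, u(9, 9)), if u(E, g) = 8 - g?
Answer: 4707 + 13*sqrt(29)/6 ≈ 4718.7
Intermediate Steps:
N(K, L) = -7 + sqrt(K**2 + L**2)/6
4714 + N(-70, u(9, 9)) = 4714 + (-7 + sqrt((-70)**2 + (8 - 1*9)**2)/6) = 4714 + (-7 + sqrt(4900 + (8 - 9)**2)/6) = 4714 + (-7 + sqrt(4900 + (-1)**2)/6) = 4714 + (-7 + sqrt(4900 + 1)/6) = 4714 + (-7 + sqrt(4901)/6) = 4714 + (-7 + (13*sqrt(29))/6) = 4714 + (-7 + 13*sqrt(29)/6) = 4707 + 13*sqrt(29)/6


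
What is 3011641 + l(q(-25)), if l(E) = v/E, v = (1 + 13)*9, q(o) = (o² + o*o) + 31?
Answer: 183710107/61 ≈ 3.0116e+6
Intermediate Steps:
q(o) = 31 + 2*o² (q(o) = (o² + o²) + 31 = 2*o² + 31 = 31 + 2*o²)
v = 126 (v = 14*9 = 126)
l(E) = 126/E
3011641 + l(q(-25)) = 3011641 + 126/(31 + 2*(-25)²) = 3011641 + 126/(31 + 2*625) = 3011641 + 126/(31 + 1250) = 3011641 + 126/1281 = 3011641 + 126*(1/1281) = 3011641 + 6/61 = 183710107/61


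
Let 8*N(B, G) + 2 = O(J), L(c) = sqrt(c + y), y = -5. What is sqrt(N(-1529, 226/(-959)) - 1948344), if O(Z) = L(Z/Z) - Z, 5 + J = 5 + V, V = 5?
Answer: sqrt(-31173518 + 4*I)/4 ≈ 8.9552e-5 + 1395.8*I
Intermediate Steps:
L(c) = sqrt(-5 + c) (L(c) = sqrt(c - 5) = sqrt(-5 + c))
J = 5 (J = -5 + (5 + 5) = -5 + 10 = 5)
O(Z) = -Z + 2*I (O(Z) = sqrt(-5 + Z/Z) - Z = sqrt(-5 + 1) - Z = sqrt(-4) - Z = 2*I - Z = -Z + 2*I)
N(B, G) = -7/8 + I/4 (N(B, G) = -1/4 + (-1*5 + 2*I)/8 = -1/4 + (-5 + 2*I)/8 = -1/4 + (-5/8 + I/4) = -7/8 + I/4)
sqrt(N(-1529, 226/(-959)) - 1948344) = sqrt((-7/8 + I/4) - 1948344) = sqrt(-15586759/8 + I/4)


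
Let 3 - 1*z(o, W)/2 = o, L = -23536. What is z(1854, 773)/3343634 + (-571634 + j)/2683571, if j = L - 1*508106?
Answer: -1849442862413/4486439618507 ≈ -0.41223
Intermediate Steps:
z(o, W) = 6 - 2*o
j = -531642 (j = -23536 - 1*508106 = -23536 - 508106 = -531642)
z(1854, 773)/3343634 + (-571634 + j)/2683571 = (6 - 2*1854)/3343634 + (-571634 - 531642)/2683571 = (6 - 3708)*(1/3343634) - 1103276*1/2683571 = -3702*1/3343634 - 1103276/2683571 = -1851/1671817 - 1103276/2683571 = -1849442862413/4486439618507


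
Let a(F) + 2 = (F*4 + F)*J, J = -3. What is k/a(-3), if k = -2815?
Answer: -2815/43 ≈ -65.465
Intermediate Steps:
a(F) = -2 - 15*F (a(F) = -2 + (F*4 + F)*(-3) = -2 + (4*F + F)*(-3) = -2 + (5*F)*(-3) = -2 - 15*F)
k/a(-3) = -2815/(-2 - 15*(-3)) = -2815/(-2 + 45) = -2815/43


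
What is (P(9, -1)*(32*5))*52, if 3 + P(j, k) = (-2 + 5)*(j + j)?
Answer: 424320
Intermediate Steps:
P(j, k) = -3 + 6*j (P(j, k) = -3 + (-2 + 5)*(j + j) = -3 + 3*(2*j) = -3 + 6*j)
(P(9, -1)*(32*5))*52 = ((-3 + 6*9)*(32*5))*52 = ((-3 + 54)*160)*52 = (51*160)*52 = 8160*52 = 424320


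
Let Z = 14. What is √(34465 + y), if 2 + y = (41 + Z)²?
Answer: 4*√2343 ≈ 193.62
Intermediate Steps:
y = 3023 (y = -2 + (41 + 14)² = -2 + 55² = -2 + 3025 = 3023)
√(34465 + y) = √(34465 + 3023) = √37488 = 4*√2343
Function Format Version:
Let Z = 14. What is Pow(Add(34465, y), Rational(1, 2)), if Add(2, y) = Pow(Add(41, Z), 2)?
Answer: Mul(4, Pow(2343, Rational(1, 2))) ≈ 193.62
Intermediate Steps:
y = 3023 (y = Add(-2, Pow(Add(41, 14), 2)) = Add(-2, Pow(55, 2)) = Add(-2, 3025) = 3023)
Pow(Add(34465, y), Rational(1, 2)) = Pow(Add(34465, 3023), Rational(1, 2)) = Pow(37488, Rational(1, 2)) = Mul(4, Pow(2343, Rational(1, 2)))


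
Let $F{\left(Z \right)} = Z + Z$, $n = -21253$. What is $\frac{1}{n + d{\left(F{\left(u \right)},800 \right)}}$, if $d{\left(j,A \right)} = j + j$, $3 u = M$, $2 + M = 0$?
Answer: $- \frac{3}{63767} \approx -4.7046 \cdot 10^{-5}$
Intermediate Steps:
$M = -2$ ($M = -2 + 0 = -2$)
$u = - \frac{2}{3}$ ($u = \frac{1}{3} \left(-2\right) = - \frac{2}{3} \approx -0.66667$)
$F{\left(Z \right)} = 2 Z$
$d{\left(j,A \right)} = 2 j$
$\frac{1}{n + d{\left(F{\left(u \right)},800 \right)}} = \frac{1}{-21253 + 2 \cdot 2 \left(- \frac{2}{3}\right)} = \frac{1}{-21253 + 2 \left(- \frac{4}{3}\right)} = \frac{1}{-21253 - \frac{8}{3}} = \frac{1}{- \frac{63767}{3}} = - \frac{3}{63767}$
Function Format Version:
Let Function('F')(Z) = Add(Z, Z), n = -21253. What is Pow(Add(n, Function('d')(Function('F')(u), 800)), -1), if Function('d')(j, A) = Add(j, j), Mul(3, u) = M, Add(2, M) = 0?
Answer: Rational(-3, 63767) ≈ -4.7046e-5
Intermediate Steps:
M = -2 (M = Add(-2, 0) = -2)
u = Rational(-2, 3) (u = Mul(Rational(1, 3), -2) = Rational(-2, 3) ≈ -0.66667)
Function('F')(Z) = Mul(2, Z)
Function('d')(j, A) = Mul(2, j)
Pow(Add(n, Function('d')(Function('F')(u), 800)), -1) = Pow(Add(-21253, Mul(2, Mul(2, Rational(-2, 3)))), -1) = Pow(Add(-21253, Mul(2, Rational(-4, 3))), -1) = Pow(Add(-21253, Rational(-8, 3)), -1) = Pow(Rational(-63767, 3), -1) = Rational(-3, 63767)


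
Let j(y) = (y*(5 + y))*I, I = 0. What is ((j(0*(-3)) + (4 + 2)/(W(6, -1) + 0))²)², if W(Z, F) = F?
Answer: 1296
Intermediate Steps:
j(y) = 0 (j(y) = (y*(5 + y))*0 = 0)
((j(0*(-3)) + (4 + 2)/(W(6, -1) + 0))²)² = ((0 + (4 + 2)/(-1 + 0))²)² = ((0 + 6/(-1))²)² = ((0 + 6*(-1))²)² = ((0 - 6)²)² = ((-6)²)² = 36² = 1296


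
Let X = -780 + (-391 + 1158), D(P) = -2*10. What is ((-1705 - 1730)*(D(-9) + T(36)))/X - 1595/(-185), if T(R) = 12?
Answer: -1012613/481 ≈ -2105.2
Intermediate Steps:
D(P) = -20
X = -13 (X = -780 + 767 = -13)
((-1705 - 1730)*(D(-9) + T(36)))/X - 1595/(-185) = ((-1705 - 1730)*(-20 + 12))/(-13) - 1595/(-185) = -3435*(-8)*(-1/13) - 1595*(-1/185) = 27480*(-1/13) + 319/37 = -27480/13 + 319/37 = -1012613/481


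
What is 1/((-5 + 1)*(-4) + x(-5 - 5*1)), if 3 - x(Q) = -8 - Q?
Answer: 1/17 ≈ 0.058824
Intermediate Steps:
x(Q) = 11 + Q (x(Q) = 3 - (-8 - Q) = 3 + (8 + Q) = 11 + Q)
1/((-5 + 1)*(-4) + x(-5 - 5*1)) = 1/((-5 + 1)*(-4) + (11 + (-5 - 5*1))) = 1/(-4*(-4) + (11 + (-5 - 5))) = 1/(16 + (11 - 10)) = 1/(16 + 1) = 1/17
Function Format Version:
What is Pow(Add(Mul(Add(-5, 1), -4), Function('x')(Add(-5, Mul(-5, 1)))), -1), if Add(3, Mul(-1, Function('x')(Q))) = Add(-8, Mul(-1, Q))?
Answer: Rational(1, 17) ≈ 0.058824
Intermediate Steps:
Function('x')(Q) = Add(11, Q) (Function('x')(Q) = Add(3, Mul(-1, Add(-8, Mul(-1, Q)))) = Add(3, Add(8, Q)) = Add(11, Q))
Pow(Add(Mul(Add(-5, 1), -4), Function('x')(Add(-5, Mul(-5, 1)))), -1) = Pow(Add(Mul(Add(-5, 1), -4), Add(11, Add(-5, Mul(-5, 1)))), -1) = Pow(Add(Mul(-4, -4), Add(11, Add(-5, -5))), -1) = Pow(Add(16, Add(11, -10)), -1) = Pow(Add(16, 1), -1) = Pow(17, -1) = Rational(1, 17)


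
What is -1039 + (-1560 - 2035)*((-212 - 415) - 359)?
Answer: 3543631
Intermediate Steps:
-1039 + (-1560 - 2035)*((-212 - 415) - 359) = -1039 - 3595*(-627 - 359) = -1039 - 3595*(-986) = -1039 + 3544670 = 3543631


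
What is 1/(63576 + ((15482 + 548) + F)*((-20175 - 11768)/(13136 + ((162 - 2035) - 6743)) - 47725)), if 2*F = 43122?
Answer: -4520/8109931152793 ≈ -5.5734e-10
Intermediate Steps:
F = 21561 (F = (½)*43122 = 21561)
1/(63576 + ((15482 + 548) + F)*((-20175 - 11768)/(13136 + ((162 - 2035) - 6743)) - 47725)) = 1/(63576 + ((15482 + 548) + 21561)*((-20175 - 11768)/(13136 + ((162 - 2035) - 6743)) - 47725)) = 1/(63576 + (16030 + 21561)*(-31943/(13136 + (-1873 - 6743)) - 47725)) = 1/(63576 + 37591*(-31943/(13136 - 8616) - 47725)) = 1/(63576 + 37591*(-31943/4520 - 47725)) = 1/(63576 + 37591*(-215748943/4520)) = 1/(63576 - 8110218516313/4520) = 1/(-8109931152793/4520) = -4520/8109931152793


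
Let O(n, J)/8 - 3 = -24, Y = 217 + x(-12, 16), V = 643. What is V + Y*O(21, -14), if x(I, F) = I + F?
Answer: -36485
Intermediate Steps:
x(I, F) = F + I
Y = 221 (Y = 217 + (16 - 12) = 217 + 4 = 221)
O(n, J) = -168 (O(n, J) = 24 + 8*(-24) = 24 - 192 = -168)
V + Y*O(21, -14) = 643 + 221*(-168) = 643 - 37128 = -36485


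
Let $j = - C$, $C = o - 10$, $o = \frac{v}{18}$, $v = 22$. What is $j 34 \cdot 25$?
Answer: $\frac{67150}{9} \approx 7461.1$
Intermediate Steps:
$o = \frac{11}{9}$ ($o = \frac{22}{18} = 22 \cdot \frac{1}{18} = \frac{11}{9} \approx 1.2222$)
$C = - \frac{79}{9}$ ($C = \frac{11}{9} - 10 = - \frac{79}{9} \approx -8.7778$)
$j = \frac{79}{9}$ ($j = \left(-1\right) \left(- \frac{79}{9}\right) = \frac{79}{9} \approx 8.7778$)
$j 34 \cdot 25 = \frac{79}{9} \cdot 34 \cdot 25 = \frac{2686}{9} \cdot 25 = \frac{67150}{9}$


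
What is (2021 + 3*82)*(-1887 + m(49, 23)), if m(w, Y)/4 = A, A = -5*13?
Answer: -4867249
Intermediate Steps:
A = -65
m(w, Y) = -260 (m(w, Y) = 4*(-65) = -260)
(2021 + 3*82)*(-1887 + m(49, 23)) = (2021 + 3*82)*(-1887 - 260) = (2021 + 246)*(-2147) = 2267*(-2147) = -4867249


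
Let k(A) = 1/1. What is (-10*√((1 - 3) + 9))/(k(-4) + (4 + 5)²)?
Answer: -5*√7/41 ≈ -0.32265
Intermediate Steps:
k(A) = 1
(-10*√((1 - 3) + 9))/(k(-4) + (4 + 5)²) = (-10*√((1 - 3) + 9))/(1 + (4 + 5)²) = (-10*√(-2 + 9))/(1 + 9²) = (-10*√7)/(1 + 81) = -10*√7/82 = -10*√7*(1/82) = -5*√7/41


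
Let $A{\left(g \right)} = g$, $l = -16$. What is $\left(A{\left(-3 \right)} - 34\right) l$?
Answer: $592$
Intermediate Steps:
$\left(A{\left(-3 \right)} - 34\right) l = \left(-3 - 34\right) \left(-16\right) = \left(-37\right) \left(-16\right) = 592$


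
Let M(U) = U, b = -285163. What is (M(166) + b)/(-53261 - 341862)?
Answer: 284997/395123 ≈ 0.72129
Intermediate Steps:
(M(166) + b)/(-53261 - 341862) = (166 - 285163)/(-53261 - 341862) = -284997/(-395123) = -284997*(-1/395123) = 284997/395123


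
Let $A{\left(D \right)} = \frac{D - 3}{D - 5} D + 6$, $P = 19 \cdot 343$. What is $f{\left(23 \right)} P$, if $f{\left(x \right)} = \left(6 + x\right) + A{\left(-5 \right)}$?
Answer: $202027$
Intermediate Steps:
$P = 6517$
$A{\left(D \right)} = 6 + \frac{D \left(-3 + D\right)}{-5 + D}$ ($A{\left(D \right)} = \frac{-3 + D}{-5 + D} D + 6 = \frac{D \left(-3 + D\right)}{-5 + D} + 6 = 6 + \frac{D \left(-3 + D\right)}{-5 + D}$)
$f{\left(x \right)} = 8 + x$ ($f{\left(x \right)} = \left(6 + x\right) + \frac{-30 + \left(-5\right)^{2} + 3 \left(-5\right)}{-5 - 5} = \left(6 + x\right) + \frac{-30 + 25 - 15}{-10} = \left(6 + x\right) - -2 = \left(6 + x\right) + 2 = 8 + x$)
$f{\left(23 \right)} P = \left(8 + 23\right) 6517 = 31 \cdot 6517 = 202027$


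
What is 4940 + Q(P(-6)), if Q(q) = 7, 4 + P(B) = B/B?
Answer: 4947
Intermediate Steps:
P(B) = -3 (P(B) = -4 + B/B = -4 + 1 = -3)
4940 + Q(P(-6)) = 4940 + 7 = 4947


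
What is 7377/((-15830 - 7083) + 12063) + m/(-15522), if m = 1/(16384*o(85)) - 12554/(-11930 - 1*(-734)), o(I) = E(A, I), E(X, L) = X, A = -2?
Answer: -5251658042641729/7723252880179200 ≈ -0.67998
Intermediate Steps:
o(I) = -2
m = 102839569/91717632 (m = 1/(16384*(-2)) - 12554/(-11930 - 1*(-734)) = (1/16384)*(-½) - 12554/(-11930 + 734) = -1/32768 - 12554/(-11196) = -1/32768 - 12554*(-1/11196) = -1/32768 + 6277/5598 = 102839569/91717632 ≈ 1.1213)
7377/((-15830 - 7083) + 12063) + m/(-15522) = 7377/((-15830 - 7083) + 12063) + (102839569/91717632)/(-15522) = 7377/(-22913 + 12063) + (102839569/91717632)*(-1/15522) = 7377/(-10850) - 102839569/1423641083904 = 7377*(-1/10850) - 102839569/1423641083904 = -7377/10850 - 102839569/1423641083904 = -5251658042641729/7723252880179200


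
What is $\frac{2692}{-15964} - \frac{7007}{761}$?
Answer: $- \frac{28477090}{3037151} \approx -9.3763$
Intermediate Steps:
$\frac{2692}{-15964} - \frac{7007}{761} = 2692 \left(- \frac{1}{15964}\right) - \frac{7007}{761} = - \frac{673}{3991} - \frac{7007}{761} = - \frac{28477090}{3037151}$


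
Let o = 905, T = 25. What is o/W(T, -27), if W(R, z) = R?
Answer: 181/5 ≈ 36.200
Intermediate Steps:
o/W(T, -27) = 905/25 = 905*(1/25) = 181/5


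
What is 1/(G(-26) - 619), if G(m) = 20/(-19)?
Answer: -19/11781 ≈ -0.0016128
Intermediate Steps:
G(m) = -20/19 (G(m) = 20*(-1/19) = -20/19)
1/(G(-26) - 619) = 1/(-20/19 - 619) = 1/(-11781/19) = -19/11781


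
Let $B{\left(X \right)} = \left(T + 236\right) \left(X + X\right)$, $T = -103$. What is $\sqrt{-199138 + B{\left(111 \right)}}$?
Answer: $2 i \sqrt{42403} \approx 411.84 i$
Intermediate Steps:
$B{\left(X \right)} = 266 X$ ($B{\left(X \right)} = \left(-103 + 236\right) \left(X + X\right) = 133 \cdot 2 X = 266 X$)
$\sqrt{-199138 + B{\left(111 \right)}} = \sqrt{-199138 + 266 \cdot 111} = \sqrt{-199138 + 29526} = \sqrt{-169612} = 2 i \sqrt{42403}$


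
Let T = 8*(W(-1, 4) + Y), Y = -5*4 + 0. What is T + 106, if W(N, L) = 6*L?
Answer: 138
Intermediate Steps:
Y = -20 (Y = -20 + 0 = -20)
T = 32 (T = 8*(6*4 - 20) = 8*(24 - 20) = 8*4 = 32)
T + 106 = 32 + 106 = 138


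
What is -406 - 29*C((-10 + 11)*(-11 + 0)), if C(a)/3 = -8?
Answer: 290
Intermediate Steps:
C(a) = -24 (C(a) = 3*(-8) = -24)
-406 - 29*C((-10 + 11)*(-11 + 0)) = -406 - 29*(-24) = -406 + 696 = 290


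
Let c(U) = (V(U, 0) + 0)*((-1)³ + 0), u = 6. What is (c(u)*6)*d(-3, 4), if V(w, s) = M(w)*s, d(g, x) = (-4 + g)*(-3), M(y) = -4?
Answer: 0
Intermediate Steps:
d(g, x) = 12 - 3*g
V(w, s) = -4*s
c(U) = 0 (c(U) = (-4*0 + 0)*((-1)³ + 0) = (0 + 0)*(-1 + 0) = 0*(-1) = 0)
(c(u)*6)*d(-3, 4) = (0*6)*(12 - 3*(-3)) = 0*(12 + 9) = 0*21 = 0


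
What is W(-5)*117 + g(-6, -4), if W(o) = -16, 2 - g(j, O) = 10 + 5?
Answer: -1885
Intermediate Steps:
g(j, O) = -13 (g(j, O) = 2 - (10 + 5) = 2 - 1*15 = 2 - 15 = -13)
W(-5)*117 + g(-6, -4) = -16*117 - 13 = -1872 - 13 = -1885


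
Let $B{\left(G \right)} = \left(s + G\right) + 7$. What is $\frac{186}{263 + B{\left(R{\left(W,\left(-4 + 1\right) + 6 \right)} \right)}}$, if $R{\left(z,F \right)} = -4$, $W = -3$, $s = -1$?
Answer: $\frac{186}{265} \approx 0.70189$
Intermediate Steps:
$B{\left(G \right)} = 6 + G$ ($B{\left(G \right)} = \left(-1 + G\right) + 7 = 6 + G$)
$\frac{186}{263 + B{\left(R{\left(W,\left(-4 + 1\right) + 6 \right)} \right)}} = \frac{186}{263 + \left(6 - 4\right)} = \frac{186}{263 + 2} = \frac{186}{265}$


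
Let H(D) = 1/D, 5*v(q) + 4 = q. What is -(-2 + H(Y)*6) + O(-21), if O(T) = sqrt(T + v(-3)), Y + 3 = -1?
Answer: 7/2 + 4*I*sqrt(35)/5 ≈ 3.5 + 4.7329*I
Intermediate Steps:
Y = -4 (Y = -3 - 1 = -4)
v(q) = -4/5 + q/5
H(D) = 1/D
O(T) = sqrt(-7/5 + T) (O(T) = sqrt(T + (-4/5 + (1/5)*(-3))) = sqrt(T + (-4/5 - 3/5)) = sqrt(T - 7/5) = sqrt(-7/5 + T))
-(-2 + H(Y)*6) + O(-21) = -(-2 + 6/(-4)) + sqrt(-35 + 25*(-21))/5 = -(-2 - 1/4*6) + sqrt(-35 - 525)/5 = -(-2 - 3/2) + sqrt(-560)/5 = -1*(-7/2) + (4*I*sqrt(35))/5 = 7/2 + 4*I*sqrt(35)/5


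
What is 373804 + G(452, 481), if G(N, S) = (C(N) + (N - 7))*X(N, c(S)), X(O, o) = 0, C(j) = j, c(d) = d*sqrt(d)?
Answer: 373804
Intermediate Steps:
c(d) = d**(3/2)
G(N, S) = 0 (G(N, S) = (N + (N - 7))*0 = (N + (-7 + N))*0 = (-7 + 2*N)*0 = 0)
373804 + G(452, 481) = 373804 + 0 = 373804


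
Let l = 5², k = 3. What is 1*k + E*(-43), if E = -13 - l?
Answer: 1637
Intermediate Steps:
l = 25
E = -38 (E = -13 - 1*25 = -13 - 25 = -38)
1*k + E*(-43) = 1*3 - 38*(-43) = 3 + 1634 = 1637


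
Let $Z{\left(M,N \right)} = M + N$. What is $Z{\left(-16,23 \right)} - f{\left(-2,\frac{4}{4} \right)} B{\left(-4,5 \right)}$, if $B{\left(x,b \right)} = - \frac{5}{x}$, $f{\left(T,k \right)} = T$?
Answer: $\frac{19}{2} \approx 9.5$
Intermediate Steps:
$Z{\left(-16,23 \right)} - f{\left(-2,\frac{4}{4} \right)} B{\left(-4,5 \right)} = \left(-16 + 23\right) - - 2 \left(- \frac{5}{-4}\right) = 7 - - 2 \left(\left(-5\right) \left(- \frac{1}{4}\right)\right) = 7 - \left(-2\right) \frac{5}{4} = 7 - - \frac{5}{2} = 7 + \frac{5}{2} = \frac{19}{2}$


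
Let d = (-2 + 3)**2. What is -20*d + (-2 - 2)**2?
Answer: -4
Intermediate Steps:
d = 1 (d = 1**2 = 1)
-20*d + (-2 - 2)**2 = -20*1 + (-2 - 2)**2 = -20 + (-4)**2 = -20 + 16 = -4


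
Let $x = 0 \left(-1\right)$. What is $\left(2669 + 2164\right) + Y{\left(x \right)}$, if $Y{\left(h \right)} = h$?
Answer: $4833$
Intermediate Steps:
$x = 0$
$\left(2669 + 2164\right) + Y{\left(x \right)} = \left(2669 + 2164\right) + 0 = 4833 + 0 = 4833$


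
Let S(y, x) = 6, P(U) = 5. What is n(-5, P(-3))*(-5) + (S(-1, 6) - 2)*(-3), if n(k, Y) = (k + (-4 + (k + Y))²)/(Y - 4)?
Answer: -67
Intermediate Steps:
n(k, Y) = (k + (-4 + Y + k)²)/(-4 + Y) (n(k, Y) = (k + (-4 + (Y + k))²)/(-4 + Y) = (k + (-4 + Y + k)²)/(-4 + Y))
n(-5, P(-3))*(-5) + (S(-1, 6) - 2)*(-3) = ((-5 + (-4 + 5 - 5)²)/(-4 + 5))*(-5) + (6 - 2)*(-3) = ((-5 + (-4)²)/1)*(-5) + 4*(-3) = (1*(-5 + 16))*(-5) - 12 = (1*11)*(-5) - 12 = 11*(-5) - 12 = -55 - 12 = -67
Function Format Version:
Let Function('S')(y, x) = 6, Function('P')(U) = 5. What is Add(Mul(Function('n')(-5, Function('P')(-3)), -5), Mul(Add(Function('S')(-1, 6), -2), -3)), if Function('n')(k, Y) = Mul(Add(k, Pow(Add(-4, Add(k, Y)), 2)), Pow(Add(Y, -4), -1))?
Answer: -67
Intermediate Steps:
Function('n')(k, Y) = Mul(Pow(Add(-4, Y), -1), Add(k, Pow(Add(-4, Y, k), 2))) (Function('n')(k, Y) = Mul(Add(k, Pow(Add(-4, Add(Y, k)), 2)), Pow(Add(-4, Y), -1)) = Mul(Add(k, Pow(Add(-4, Y, k), 2)), Pow(Add(-4, Y), -1)) = Mul(Pow(Add(-4, Y), -1), Add(k, Pow(Add(-4, Y, k), 2))))
Add(Mul(Function('n')(-5, Function('P')(-3)), -5), Mul(Add(Function('S')(-1, 6), -2), -3)) = Add(Mul(Mul(Pow(Add(-4, 5), -1), Add(-5, Pow(Add(-4, 5, -5), 2))), -5), Mul(Add(6, -2), -3)) = Add(Mul(Mul(Pow(1, -1), Add(-5, Pow(-4, 2))), -5), Mul(4, -3)) = Add(Mul(Mul(1, Add(-5, 16)), -5), -12) = Add(Mul(Mul(1, 11), -5), -12) = Add(Mul(11, -5), -12) = Add(-55, -12) = -67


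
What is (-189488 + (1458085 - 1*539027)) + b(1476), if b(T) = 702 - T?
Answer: 728796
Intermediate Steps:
(-189488 + (1458085 - 1*539027)) + b(1476) = (-189488 + (1458085 - 1*539027)) + (702 - 1*1476) = (-189488 + (1458085 - 539027)) + (702 - 1476) = (-189488 + 919058) - 774 = 729570 - 774 = 728796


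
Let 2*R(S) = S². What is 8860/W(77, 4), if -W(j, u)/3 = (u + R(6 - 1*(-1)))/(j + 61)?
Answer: -815120/57 ≈ -14300.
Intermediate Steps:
R(S) = S²/2
W(j, u) = -3*(49/2 + u)/(61 + j) (W(j, u) = -3*(u + (6 - 1*(-1))²/2)/(j + 61) = -3*(u + (6 + 1)²/2)/(61 + j) = -3*(u + (½)*7²)/(61 + j) = -3*(u + (½)*49)/(61 + j) = -3*(u + 49/2)/(61 + j) = -3*(49/2 + u)/(61 + j))
8860/W(77, 4) = 8860/((3*(-49 - 2*4)/(2*(61 + 77)))) = 8860/(((3/2)*(-49 - 8)/138)) = 8860/(((3/2)*(1/138)*(-57))) = 8860/(-57/92) = 8860*(-92/57) = -815120/57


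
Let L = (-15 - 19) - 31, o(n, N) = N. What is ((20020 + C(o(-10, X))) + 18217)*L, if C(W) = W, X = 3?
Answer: -2485600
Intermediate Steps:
L = -65 (L = -34 - 31 = -65)
((20020 + C(o(-10, X))) + 18217)*L = ((20020 + 3) + 18217)*(-65) = (20023 + 18217)*(-65) = 38240*(-65) = -2485600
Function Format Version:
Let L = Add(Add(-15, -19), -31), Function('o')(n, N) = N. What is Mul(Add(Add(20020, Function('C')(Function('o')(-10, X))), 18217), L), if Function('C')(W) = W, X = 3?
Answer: -2485600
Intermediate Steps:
L = -65 (L = Add(-34, -31) = -65)
Mul(Add(Add(20020, Function('C')(Function('o')(-10, X))), 18217), L) = Mul(Add(Add(20020, 3), 18217), -65) = Mul(Add(20023, 18217), -65) = Mul(38240, -65) = -2485600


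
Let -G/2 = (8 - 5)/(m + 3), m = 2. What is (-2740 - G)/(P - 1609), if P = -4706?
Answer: 13694/31575 ≈ 0.43370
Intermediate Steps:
G = -6/5 (G = -2*(8 - 5)/(2 + 3) = -6/5 ≈ -1.2000)
(-2740 - G)/(P - 1609) = (-2740 - 1*(-6/5))/(-4706 - 1609) = (-2740 + 6/5)/(-6315) = -13694/5*(-1/6315) = 13694/31575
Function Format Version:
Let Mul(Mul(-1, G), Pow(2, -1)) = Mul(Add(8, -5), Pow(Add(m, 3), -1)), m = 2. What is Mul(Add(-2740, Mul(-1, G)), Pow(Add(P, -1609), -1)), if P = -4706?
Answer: Rational(13694, 31575) ≈ 0.43370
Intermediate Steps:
G = Rational(-6, 5) (G = Mul(-2, Mul(Add(8, -5), Pow(Add(2, 3), -1))) = Mul(-2, Mul(3, Pow(5, -1))) = Mul(-2, Mul(3, Rational(1, 5))) = Mul(-2, Rational(3, 5)) = Rational(-6, 5) ≈ -1.2000)
Mul(Add(-2740, Mul(-1, G)), Pow(Add(P, -1609), -1)) = Mul(Add(-2740, Mul(-1, Rational(-6, 5))), Pow(Add(-4706, -1609), -1)) = Mul(Add(-2740, Rational(6, 5)), Pow(-6315, -1)) = Mul(Rational(-13694, 5), Rational(-1, 6315)) = Rational(13694, 31575)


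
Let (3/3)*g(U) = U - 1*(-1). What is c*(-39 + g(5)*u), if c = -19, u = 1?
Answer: 627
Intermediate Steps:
g(U) = 1 + U (g(U) = U - 1*(-1) = U + 1 = 1 + U)
c*(-39 + g(5)*u) = -19*(-39 + (1 + 5)*1) = -19*(-39 + 6*1) = -19*(-39 + 6) = -19*(-33) = 627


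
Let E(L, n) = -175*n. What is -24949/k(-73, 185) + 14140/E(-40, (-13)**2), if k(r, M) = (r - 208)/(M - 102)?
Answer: 1749684591/237445 ≈ 7368.8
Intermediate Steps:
k(r, M) = (-208 + r)/(-102 + M)
-24949/k(-73, 185) + 14140/E(-40, (-13)**2) = -24949*(-102 + 185)/(-208 - 73) + 14140/((-175*(-13)**2)) = -24949/(-281/83) + 14140/((-175*169)) = -24949/((1/83)*(-281)) + 14140/(-29575) = -24949/(-281/83) + 14140*(-1/29575) = -24949*(-83/281) - 404/845 = 2070767/281 - 404/845 = 1749684591/237445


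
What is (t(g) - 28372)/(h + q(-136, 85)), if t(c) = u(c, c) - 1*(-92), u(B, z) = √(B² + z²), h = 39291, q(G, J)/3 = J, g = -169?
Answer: -14140/19773 + √2/234 ≈ -0.70907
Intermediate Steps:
q(G, J) = 3*J
t(c) = 92 + √2*√(c²) (t(c) = √(c² + c²) - 1*(-92) = √(2*c²) + 92 = √2*√(c²) + 92 = 92 + √2*√(c²))
(t(g) - 28372)/(h + q(-136, 85)) = ((92 + √2*√((-169)²)) - 28372)/(39291 + 3*85) = ((92 + √2*√28561) - 28372)/(39291 + 255) = ((92 + √2*169) - 28372)/39546 = ((92 + 169*√2) - 28372)*(1/39546) = (-28280 + 169*√2)*(1/39546) = -14140/19773 + √2/234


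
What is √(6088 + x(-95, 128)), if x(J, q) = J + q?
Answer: √6121 ≈ 78.237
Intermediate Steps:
√(6088 + x(-95, 128)) = √(6088 + (-95 + 128)) = √(6088 + 33) = √6121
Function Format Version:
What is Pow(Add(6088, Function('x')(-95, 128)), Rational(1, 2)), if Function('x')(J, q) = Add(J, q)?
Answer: Pow(6121, Rational(1, 2)) ≈ 78.237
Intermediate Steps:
Pow(Add(6088, Function('x')(-95, 128)), Rational(1, 2)) = Pow(Add(6088, Add(-95, 128)), Rational(1, 2)) = Pow(Add(6088, 33), Rational(1, 2)) = Pow(6121, Rational(1, 2))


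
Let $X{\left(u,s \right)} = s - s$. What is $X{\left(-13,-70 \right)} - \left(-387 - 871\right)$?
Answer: $1258$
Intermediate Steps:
$X{\left(u,s \right)} = 0$
$X{\left(-13,-70 \right)} - \left(-387 - 871\right) = 0 - \left(-387 - 871\right) = 0 - -1258 = 0 + 1258 = 1258$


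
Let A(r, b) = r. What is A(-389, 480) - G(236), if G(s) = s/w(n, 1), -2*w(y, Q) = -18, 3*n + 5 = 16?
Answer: -3737/9 ≈ -415.22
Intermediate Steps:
n = 11/3 (n = -5/3 + (⅓)*16 = -5/3 + 16/3 = 11/3 ≈ 3.6667)
w(y, Q) = 9 (w(y, Q) = -½*(-18) = 9)
G(s) = s/9
A(-389, 480) - G(236) = -389 - 236/9 = -3737/9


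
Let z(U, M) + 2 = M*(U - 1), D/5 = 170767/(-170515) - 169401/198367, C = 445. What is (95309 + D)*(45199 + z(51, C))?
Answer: 43482678125030538735/6764909801 ≈ 6.4277e+9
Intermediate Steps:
D = -62759949004/6764909801 (D = 5*(170767/(-170515) - 169401/198367) = 5*(170767*(-1/170515) - 169401*1/198367) = 5*(-170767/170515 - 169401/198367) = 5*(-62759949004/33824549005) = -62759949004/6764909801 ≈ -9.2773)
z(U, M) = -2 + M*(-1 + U) (z(U, M) = -2 + M*(U - 1) = -2 + M*(-1 + U))
(95309 + D)*(45199 + z(51, C)) = (95309 - 62759949004/6764909801)*(45199 + (-2 - 1*445 + 445*51)) = 644694028274505*(45199 + (-2 - 445 + 22695))/6764909801 = 644694028274505*(45199 + 22248)/6764909801 = (644694028274505/6764909801)*67447 = 43482678125030538735/6764909801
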